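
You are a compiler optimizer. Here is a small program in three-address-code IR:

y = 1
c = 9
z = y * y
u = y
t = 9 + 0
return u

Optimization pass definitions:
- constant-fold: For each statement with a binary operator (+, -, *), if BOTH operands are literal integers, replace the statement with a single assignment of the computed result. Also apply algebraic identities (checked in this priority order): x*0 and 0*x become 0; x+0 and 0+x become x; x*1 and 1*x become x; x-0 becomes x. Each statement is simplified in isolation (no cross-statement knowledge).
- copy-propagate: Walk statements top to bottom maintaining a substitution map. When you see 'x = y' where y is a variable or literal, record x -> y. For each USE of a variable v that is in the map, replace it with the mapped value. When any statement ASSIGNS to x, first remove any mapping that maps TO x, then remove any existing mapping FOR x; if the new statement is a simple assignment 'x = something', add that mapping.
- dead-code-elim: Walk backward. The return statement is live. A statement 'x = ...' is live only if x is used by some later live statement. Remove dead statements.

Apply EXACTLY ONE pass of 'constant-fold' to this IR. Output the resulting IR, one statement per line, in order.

Answer: y = 1
c = 9
z = y * y
u = y
t = 9
return u

Derivation:
Applying constant-fold statement-by-statement:
  [1] y = 1  (unchanged)
  [2] c = 9  (unchanged)
  [3] z = y * y  (unchanged)
  [4] u = y  (unchanged)
  [5] t = 9 + 0  -> t = 9
  [6] return u  (unchanged)
Result (6 stmts):
  y = 1
  c = 9
  z = y * y
  u = y
  t = 9
  return u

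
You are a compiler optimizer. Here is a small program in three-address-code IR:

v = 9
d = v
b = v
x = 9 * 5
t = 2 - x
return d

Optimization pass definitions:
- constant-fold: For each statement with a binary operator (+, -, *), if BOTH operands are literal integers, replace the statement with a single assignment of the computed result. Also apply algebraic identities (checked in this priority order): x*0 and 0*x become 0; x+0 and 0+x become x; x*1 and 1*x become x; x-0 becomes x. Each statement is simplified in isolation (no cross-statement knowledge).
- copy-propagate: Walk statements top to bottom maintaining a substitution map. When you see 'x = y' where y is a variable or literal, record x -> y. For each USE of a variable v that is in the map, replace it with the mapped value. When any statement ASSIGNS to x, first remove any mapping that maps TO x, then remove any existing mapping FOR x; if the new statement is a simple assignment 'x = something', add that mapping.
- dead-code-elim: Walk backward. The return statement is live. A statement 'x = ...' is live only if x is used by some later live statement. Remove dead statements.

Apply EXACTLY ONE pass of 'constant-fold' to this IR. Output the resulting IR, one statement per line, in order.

Answer: v = 9
d = v
b = v
x = 45
t = 2 - x
return d

Derivation:
Applying constant-fold statement-by-statement:
  [1] v = 9  (unchanged)
  [2] d = v  (unchanged)
  [3] b = v  (unchanged)
  [4] x = 9 * 5  -> x = 45
  [5] t = 2 - x  (unchanged)
  [6] return d  (unchanged)
Result (6 stmts):
  v = 9
  d = v
  b = v
  x = 45
  t = 2 - x
  return d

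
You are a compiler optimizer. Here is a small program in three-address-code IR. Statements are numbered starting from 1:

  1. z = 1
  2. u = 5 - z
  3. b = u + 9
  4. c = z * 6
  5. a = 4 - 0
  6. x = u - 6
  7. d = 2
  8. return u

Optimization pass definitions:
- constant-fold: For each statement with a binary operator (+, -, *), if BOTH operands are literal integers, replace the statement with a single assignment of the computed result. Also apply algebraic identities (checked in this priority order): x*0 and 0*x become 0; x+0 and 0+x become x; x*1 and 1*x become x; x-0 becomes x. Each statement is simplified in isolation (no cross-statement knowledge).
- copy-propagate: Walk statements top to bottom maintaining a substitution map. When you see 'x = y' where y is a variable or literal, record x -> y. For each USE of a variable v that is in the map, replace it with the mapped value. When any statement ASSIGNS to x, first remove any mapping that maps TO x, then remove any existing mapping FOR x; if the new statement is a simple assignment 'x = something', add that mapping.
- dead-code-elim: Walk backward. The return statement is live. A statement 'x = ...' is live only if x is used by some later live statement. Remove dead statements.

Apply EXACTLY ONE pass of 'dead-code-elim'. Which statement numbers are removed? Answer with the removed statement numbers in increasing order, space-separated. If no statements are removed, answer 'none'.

Answer: 3 4 5 6 7

Derivation:
Backward liveness scan:
Stmt 1 'z = 1': KEEP (z is live); live-in = []
Stmt 2 'u = 5 - z': KEEP (u is live); live-in = ['z']
Stmt 3 'b = u + 9': DEAD (b not in live set ['u'])
Stmt 4 'c = z * 6': DEAD (c not in live set ['u'])
Stmt 5 'a = 4 - 0': DEAD (a not in live set ['u'])
Stmt 6 'x = u - 6': DEAD (x not in live set ['u'])
Stmt 7 'd = 2': DEAD (d not in live set ['u'])
Stmt 8 'return u': KEEP (return); live-in = ['u']
Removed statement numbers: [3, 4, 5, 6, 7]
Surviving IR:
  z = 1
  u = 5 - z
  return u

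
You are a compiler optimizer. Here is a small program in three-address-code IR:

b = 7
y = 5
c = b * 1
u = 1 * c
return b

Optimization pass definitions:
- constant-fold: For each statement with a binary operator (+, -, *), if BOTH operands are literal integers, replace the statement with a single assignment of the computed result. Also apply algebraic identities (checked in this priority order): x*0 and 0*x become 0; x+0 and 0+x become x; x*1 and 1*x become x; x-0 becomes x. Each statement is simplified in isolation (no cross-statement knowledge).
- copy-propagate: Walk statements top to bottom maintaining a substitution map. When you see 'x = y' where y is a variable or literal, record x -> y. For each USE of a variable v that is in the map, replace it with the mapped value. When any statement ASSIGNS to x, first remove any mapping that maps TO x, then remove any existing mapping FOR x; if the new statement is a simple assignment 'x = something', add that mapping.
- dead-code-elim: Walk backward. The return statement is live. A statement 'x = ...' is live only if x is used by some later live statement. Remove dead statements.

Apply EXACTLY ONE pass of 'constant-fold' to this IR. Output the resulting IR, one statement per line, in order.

Answer: b = 7
y = 5
c = b
u = c
return b

Derivation:
Applying constant-fold statement-by-statement:
  [1] b = 7  (unchanged)
  [2] y = 5  (unchanged)
  [3] c = b * 1  -> c = b
  [4] u = 1 * c  -> u = c
  [5] return b  (unchanged)
Result (5 stmts):
  b = 7
  y = 5
  c = b
  u = c
  return b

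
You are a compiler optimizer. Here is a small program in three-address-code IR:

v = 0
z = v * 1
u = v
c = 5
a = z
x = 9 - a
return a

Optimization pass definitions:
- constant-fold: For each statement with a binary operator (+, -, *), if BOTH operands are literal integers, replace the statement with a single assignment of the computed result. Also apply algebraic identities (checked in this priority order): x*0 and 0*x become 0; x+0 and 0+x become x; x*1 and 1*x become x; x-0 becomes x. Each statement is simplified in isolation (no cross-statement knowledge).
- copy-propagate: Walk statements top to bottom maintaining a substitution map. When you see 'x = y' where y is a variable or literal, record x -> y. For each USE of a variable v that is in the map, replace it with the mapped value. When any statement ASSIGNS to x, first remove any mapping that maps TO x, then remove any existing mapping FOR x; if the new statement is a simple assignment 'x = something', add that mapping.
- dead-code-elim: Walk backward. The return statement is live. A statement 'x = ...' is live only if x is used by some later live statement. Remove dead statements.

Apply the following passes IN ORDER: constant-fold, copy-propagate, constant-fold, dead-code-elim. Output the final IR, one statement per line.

Initial IR:
  v = 0
  z = v * 1
  u = v
  c = 5
  a = z
  x = 9 - a
  return a
After constant-fold (7 stmts):
  v = 0
  z = v
  u = v
  c = 5
  a = z
  x = 9 - a
  return a
After copy-propagate (7 stmts):
  v = 0
  z = 0
  u = 0
  c = 5
  a = 0
  x = 9 - 0
  return 0
After constant-fold (7 stmts):
  v = 0
  z = 0
  u = 0
  c = 5
  a = 0
  x = 9
  return 0
After dead-code-elim (1 stmts):
  return 0

Answer: return 0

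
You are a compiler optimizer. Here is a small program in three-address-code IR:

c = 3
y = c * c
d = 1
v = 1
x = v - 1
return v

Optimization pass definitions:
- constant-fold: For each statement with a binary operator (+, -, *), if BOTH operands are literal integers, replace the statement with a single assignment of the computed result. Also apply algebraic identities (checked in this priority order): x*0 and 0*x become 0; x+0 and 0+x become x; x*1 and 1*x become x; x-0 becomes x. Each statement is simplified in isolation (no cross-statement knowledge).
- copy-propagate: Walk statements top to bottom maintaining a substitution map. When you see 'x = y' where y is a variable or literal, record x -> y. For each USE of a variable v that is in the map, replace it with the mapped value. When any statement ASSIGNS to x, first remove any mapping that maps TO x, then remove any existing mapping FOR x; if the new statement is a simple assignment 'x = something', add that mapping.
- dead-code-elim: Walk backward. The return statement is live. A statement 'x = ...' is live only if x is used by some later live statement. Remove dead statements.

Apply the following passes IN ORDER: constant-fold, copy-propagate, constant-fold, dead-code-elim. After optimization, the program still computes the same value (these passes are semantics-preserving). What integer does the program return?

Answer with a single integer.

Initial IR:
  c = 3
  y = c * c
  d = 1
  v = 1
  x = v - 1
  return v
After constant-fold (6 stmts):
  c = 3
  y = c * c
  d = 1
  v = 1
  x = v - 1
  return v
After copy-propagate (6 stmts):
  c = 3
  y = 3 * 3
  d = 1
  v = 1
  x = 1 - 1
  return 1
After constant-fold (6 stmts):
  c = 3
  y = 9
  d = 1
  v = 1
  x = 0
  return 1
After dead-code-elim (1 stmts):
  return 1
Evaluate:
  c = 3  =>  c = 3
  y = c * c  =>  y = 9
  d = 1  =>  d = 1
  v = 1  =>  v = 1
  x = v - 1  =>  x = 0
  return v = 1

Answer: 1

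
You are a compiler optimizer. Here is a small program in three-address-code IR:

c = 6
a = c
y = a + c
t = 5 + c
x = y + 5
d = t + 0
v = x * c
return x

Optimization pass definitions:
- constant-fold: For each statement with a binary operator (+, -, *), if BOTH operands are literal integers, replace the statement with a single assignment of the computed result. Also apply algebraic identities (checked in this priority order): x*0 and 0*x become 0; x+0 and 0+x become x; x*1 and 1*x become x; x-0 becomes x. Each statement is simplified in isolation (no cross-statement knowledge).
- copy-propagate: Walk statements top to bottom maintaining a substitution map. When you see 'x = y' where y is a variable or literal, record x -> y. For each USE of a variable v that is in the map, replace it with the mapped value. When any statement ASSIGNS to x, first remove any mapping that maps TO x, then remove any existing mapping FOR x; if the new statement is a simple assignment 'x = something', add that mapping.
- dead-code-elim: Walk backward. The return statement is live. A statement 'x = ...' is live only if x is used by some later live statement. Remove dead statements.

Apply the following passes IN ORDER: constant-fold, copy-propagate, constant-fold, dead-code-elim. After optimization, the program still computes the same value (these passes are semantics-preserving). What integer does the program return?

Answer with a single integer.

Answer: 17

Derivation:
Initial IR:
  c = 6
  a = c
  y = a + c
  t = 5 + c
  x = y + 5
  d = t + 0
  v = x * c
  return x
After constant-fold (8 stmts):
  c = 6
  a = c
  y = a + c
  t = 5 + c
  x = y + 5
  d = t
  v = x * c
  return x
After copy-propagate (8 stmts):
  c = 6
  a = 6
  y = 6 + 6
  t = 5 + 6
  x = y + 5
  d = t
  v = x * 6
  return x
After constant-fold (8 stmts):
  c = 6
  a = 6
  y = 12
  t = 11
  x = y + 5
  d = t
  v = x * 6
  return x
After dead-code-elim (3 stmts):
  y = 12
  x = y + 5
  return x
Evaluate:
  c = 6  =>  c = 6
  a = c  =>  a = 6
  y = a + c  =>  y = 12
  t = 5 + c  =>  t = 11
  x = y + 5  =>  x = 17
  d = t + 0  =>  d = 11
  v = x * c  =>  v = 102
  return x = 17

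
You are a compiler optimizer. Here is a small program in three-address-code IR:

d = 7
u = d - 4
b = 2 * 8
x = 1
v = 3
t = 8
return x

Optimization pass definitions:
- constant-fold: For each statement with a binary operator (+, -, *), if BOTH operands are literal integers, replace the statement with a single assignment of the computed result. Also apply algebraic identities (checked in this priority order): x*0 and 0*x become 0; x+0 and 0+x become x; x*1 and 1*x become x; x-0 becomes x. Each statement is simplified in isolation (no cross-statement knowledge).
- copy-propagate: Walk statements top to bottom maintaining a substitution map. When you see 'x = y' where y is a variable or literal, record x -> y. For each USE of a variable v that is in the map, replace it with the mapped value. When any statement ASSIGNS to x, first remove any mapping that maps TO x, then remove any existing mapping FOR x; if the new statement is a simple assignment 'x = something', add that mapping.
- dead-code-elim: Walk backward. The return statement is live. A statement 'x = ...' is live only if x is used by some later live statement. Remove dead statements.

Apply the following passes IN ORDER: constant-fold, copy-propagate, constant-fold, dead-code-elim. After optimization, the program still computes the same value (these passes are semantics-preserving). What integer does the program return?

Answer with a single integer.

Answer: 1

Derivation:
Initial IR:
  d = 7
  u = d - 4
  b = 2 * 8
  x = 1
  v = 3
  t = 8
  return x
After constant-fold (7 stmts):
  d = 7
  u = d - 4
  b = 16
  x = 1
  v = 3
  t = 8
  return x
After copy-propagate (7 stmts):
  d = 7
  u = 7 - 4
  b = 16
  x = 1
  v = 3
  t = 8
  return 1
After constant-fold (7 stmts):
  d = 7
  u = 3
  b = 16
  x = 1
  v = 3
  t = 8
  return 1
After dead-code-elim (1 stmts):
  return 1
Evaluate:
  d = 7  =>  d = 7
  u = d - 4  =>  u = 3
  b = 2 * 8  =>  b = 16
  x = 1  =>  x = 1
  v = 3  =>  v = 3
  t = 8  =>  t = 8
  return x = 1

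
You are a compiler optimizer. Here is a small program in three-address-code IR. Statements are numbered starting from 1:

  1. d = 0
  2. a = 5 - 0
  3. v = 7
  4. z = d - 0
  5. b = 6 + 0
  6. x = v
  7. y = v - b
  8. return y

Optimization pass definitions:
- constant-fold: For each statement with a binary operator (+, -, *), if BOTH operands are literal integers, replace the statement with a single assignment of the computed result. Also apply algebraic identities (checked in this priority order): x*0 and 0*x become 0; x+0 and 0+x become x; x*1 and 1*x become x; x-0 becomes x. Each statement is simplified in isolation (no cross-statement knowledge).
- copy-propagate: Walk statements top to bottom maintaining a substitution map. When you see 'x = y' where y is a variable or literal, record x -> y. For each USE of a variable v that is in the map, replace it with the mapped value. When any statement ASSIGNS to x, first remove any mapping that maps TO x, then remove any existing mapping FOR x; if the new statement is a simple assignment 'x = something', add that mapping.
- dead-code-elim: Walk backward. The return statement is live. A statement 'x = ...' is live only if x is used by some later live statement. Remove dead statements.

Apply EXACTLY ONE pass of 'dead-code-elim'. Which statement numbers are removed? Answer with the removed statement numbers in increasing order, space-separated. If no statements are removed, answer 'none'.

Backward liveness scan:
Stmt 1 'd = 0': DEAD (d not in live set [])
Stmt 2 'a = 5 - 0': DEAD (a not in live set [])
Stmt 3 'v = 7': KEEP (v is live); live-in = []
Stmt 4 'z = d - 0': DEAD (z not in live set ['v'])
Stmt 5 'b = 6 + 0': KEEP (b is live); live-in = ['v']
Stmt 6 'x = v': DEAD (x not in live set ['b', 'v'])
Stmt 7 'y = v - b': KEEP (y is live); live-in = ['b', 'v']
Stmt 8 'return y': KEEP (return); live-in = ['y']
Removed statement numbers: [1, 2, 4, 6]
Surviving IR:
  v = 7
  b = 6 + 0
  y = v - b
  return y

Answer: 1 2 4 6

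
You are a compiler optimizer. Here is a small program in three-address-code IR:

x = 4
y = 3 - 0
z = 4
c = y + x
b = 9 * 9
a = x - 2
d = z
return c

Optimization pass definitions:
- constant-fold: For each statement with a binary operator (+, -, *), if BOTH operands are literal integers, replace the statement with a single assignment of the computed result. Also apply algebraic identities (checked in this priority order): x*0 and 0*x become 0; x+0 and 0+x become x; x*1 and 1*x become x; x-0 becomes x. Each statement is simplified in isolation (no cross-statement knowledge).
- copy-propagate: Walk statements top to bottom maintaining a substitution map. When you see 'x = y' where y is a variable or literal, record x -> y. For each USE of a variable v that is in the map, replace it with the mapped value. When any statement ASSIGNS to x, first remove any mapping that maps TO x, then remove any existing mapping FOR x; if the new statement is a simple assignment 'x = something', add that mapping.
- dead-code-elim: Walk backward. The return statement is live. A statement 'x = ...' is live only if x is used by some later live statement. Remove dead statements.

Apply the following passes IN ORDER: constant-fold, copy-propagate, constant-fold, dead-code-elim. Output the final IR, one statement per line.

Initial IR:
  x = 4
  y = 3 - 0
  z = 4
  c = y + x
  b = 9 * 9
  a = x - 2
  d = z
  return c
After constant-fold (8 stmts):
  x = 4
  y = 3
  z = 4
  c = y + x
  b = 81
  a = x - 2
  d = z
  return c
After copy-propagate (8 stmts):
  x = 4
  y = 3
  z = 4
  c = 3 + 4
  b = 81
  a = 4 - 2
  d = 4
  return c
After constant-fold (8 stmts):
  x = 4
  y = 3
  z = 4
  c = 7
  b = 81
  a = 2
  d = 4
  return c
After dead-code-elim (2 stmts):
  c = 7
  return c

Answer: c = 7
return c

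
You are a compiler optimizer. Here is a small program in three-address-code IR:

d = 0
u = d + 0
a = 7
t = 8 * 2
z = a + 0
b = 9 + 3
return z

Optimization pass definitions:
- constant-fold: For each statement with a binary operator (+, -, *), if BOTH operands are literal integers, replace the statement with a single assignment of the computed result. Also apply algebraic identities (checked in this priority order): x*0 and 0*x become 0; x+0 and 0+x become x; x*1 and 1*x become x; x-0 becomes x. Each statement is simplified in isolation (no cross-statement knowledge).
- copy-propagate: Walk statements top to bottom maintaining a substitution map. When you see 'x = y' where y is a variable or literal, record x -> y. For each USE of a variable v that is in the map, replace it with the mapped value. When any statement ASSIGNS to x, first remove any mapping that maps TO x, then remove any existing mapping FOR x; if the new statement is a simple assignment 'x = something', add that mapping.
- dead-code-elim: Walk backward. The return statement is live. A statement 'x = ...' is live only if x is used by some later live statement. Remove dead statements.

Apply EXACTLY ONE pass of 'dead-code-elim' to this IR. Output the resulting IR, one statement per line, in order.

Applying dead-code-elim statement-by-statement:
  [7] return z  -> KEEP (return); live=['z']
  [6] b = 9 + 3  -> DEAD (b not live)
  [5] z = a + 0  -> KEEP; live=['a']
  [4] t = 8 * 2  -> DEAD (t not live)
  [3] a = 7  -> KEEP; live=[]
  [2] u = d + 0  -> DEAD (u not live)
  [1] d = 0  -> DEAD (d not live)
Result (3 stmts):
  a = 7
  z = a + 0
  return z

Answer: a = 7
z = a + 0
return z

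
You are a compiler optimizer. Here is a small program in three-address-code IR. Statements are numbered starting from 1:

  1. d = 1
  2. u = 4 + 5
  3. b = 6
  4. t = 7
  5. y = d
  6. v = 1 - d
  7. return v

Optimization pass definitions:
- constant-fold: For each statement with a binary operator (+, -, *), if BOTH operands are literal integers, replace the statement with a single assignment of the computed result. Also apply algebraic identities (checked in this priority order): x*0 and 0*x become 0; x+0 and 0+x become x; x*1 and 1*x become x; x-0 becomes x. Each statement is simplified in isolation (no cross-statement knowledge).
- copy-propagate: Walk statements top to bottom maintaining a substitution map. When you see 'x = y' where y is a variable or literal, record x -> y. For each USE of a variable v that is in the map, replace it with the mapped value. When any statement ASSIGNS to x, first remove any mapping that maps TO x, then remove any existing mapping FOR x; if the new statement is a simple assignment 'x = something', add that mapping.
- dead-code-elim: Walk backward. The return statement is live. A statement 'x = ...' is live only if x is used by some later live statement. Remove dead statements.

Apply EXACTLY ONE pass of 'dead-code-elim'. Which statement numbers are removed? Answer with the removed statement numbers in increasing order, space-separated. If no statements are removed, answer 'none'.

Backward liveness scan:
Stmt 1 'd = 1': KEEP (d is live); live-in = []
Stmt 2 'u = 4 + 5': DEAD (u not in live set ['d'])
Stmt 3 'b = 6': DEAD (b not in live set ['d'])
Stmt 4 't = 7': DEAD (t not in live set ['d'])
Stmt 5 'y = d': DEAD (y not in live set ['d'])
Stmt 6 'v = 1 - d': KEEP (v is live); live-in = ['d']
Stmt 7 'return v': KEEP (return); live-in = ['v']
Removed statement numbers: [2, 3, 4, 5]
Surviving IR:
  d = 1
  v = 1 - d
  return v

Answer: 2 3 4 5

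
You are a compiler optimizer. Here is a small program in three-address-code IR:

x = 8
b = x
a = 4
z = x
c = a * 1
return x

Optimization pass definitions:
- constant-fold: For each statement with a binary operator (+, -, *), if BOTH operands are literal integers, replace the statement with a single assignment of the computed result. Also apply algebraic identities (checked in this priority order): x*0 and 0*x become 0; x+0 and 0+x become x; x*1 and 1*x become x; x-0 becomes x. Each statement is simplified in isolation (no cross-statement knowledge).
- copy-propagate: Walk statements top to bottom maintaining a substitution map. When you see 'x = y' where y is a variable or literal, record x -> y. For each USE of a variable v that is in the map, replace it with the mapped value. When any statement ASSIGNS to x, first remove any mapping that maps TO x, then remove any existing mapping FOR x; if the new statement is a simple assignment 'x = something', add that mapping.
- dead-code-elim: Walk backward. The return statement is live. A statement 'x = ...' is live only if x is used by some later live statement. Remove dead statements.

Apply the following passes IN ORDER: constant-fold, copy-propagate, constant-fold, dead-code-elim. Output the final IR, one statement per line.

Answer: return 8

Derivation:
Initial IR:
  x = 8
  b = x
  a = 4
  z = x
  c = a * 1
  return x
After constant-fold (6 stmts):
  x = 8
  b = x
  a = 4
  z = x
  c = a
  return x
After copy-propagate (6 stmts):
  x = 8
  b = 8
  a = 4
  z = 8
  c = 4
  return 8
After constant-fold (6 stmts):
  x = 8
  b = 8
  a = 4
  z = 8
  c = 4
  return 8
After dead-code-elim (1 stmts):
  return 8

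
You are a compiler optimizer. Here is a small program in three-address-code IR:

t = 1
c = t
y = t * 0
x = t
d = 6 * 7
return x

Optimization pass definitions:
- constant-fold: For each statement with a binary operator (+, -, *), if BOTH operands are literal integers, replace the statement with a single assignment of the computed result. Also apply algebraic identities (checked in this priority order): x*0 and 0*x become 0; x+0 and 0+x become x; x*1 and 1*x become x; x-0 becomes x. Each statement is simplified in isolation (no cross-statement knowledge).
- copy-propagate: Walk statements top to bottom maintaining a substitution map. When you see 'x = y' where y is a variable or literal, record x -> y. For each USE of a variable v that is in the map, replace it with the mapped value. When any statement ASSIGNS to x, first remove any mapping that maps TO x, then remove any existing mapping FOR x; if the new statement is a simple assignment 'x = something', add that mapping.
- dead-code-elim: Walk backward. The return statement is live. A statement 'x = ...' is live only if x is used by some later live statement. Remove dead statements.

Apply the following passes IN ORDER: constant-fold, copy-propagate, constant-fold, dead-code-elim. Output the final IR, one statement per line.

Initial IR:
  t = 1
  c = t
  y = t * 0
  x = t
  d = 6 * 7
  return x
After constant-fold (6 stmts):
  t = 1
  c = t
  y = 0
  x = t
  d = 42
  return x
After copy-propagate (6 stmts):
  t = 1
  c = 1
  y = 0
  x = 1
  d = 42
  return 1
After constant-fold (6 stmts):
  t = 1
  c = 1
  y = 0
  x = 1
  d = 42
  return 1
After dead-code-elim (1 stmts):
  return 1

Answer: return 1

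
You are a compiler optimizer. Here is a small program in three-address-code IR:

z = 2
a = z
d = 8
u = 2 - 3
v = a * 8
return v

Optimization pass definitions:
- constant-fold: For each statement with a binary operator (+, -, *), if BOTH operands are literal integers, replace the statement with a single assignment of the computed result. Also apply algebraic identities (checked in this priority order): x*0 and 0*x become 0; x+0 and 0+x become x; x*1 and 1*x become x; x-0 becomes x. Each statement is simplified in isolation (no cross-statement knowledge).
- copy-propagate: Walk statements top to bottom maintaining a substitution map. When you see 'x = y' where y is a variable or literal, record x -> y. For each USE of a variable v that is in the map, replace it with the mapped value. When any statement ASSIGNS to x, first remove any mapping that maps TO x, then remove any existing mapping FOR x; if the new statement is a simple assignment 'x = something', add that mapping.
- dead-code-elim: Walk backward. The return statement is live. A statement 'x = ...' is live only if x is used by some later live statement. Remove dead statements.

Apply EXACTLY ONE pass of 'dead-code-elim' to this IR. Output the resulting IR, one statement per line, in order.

Applying dead-code-elim statement-by-statement:
  [6] return v  -> KEEP (return); live=['v']
  [5] v = a * 8  -> KEEP; live=['a']
  [4] u = 2 - 3  -> DEAD (u not live)
  [3] d = 8  -> DEAD (d not live)
  [2] a = z  -> KEEP; live=['z']
  [1] z = 2  -> KEEP; live=[]
Result (4 stmts):
  z = 2
  a = z
  v = a * 8
  return v

Answer: z = 2
a = z
v = a * 8
return v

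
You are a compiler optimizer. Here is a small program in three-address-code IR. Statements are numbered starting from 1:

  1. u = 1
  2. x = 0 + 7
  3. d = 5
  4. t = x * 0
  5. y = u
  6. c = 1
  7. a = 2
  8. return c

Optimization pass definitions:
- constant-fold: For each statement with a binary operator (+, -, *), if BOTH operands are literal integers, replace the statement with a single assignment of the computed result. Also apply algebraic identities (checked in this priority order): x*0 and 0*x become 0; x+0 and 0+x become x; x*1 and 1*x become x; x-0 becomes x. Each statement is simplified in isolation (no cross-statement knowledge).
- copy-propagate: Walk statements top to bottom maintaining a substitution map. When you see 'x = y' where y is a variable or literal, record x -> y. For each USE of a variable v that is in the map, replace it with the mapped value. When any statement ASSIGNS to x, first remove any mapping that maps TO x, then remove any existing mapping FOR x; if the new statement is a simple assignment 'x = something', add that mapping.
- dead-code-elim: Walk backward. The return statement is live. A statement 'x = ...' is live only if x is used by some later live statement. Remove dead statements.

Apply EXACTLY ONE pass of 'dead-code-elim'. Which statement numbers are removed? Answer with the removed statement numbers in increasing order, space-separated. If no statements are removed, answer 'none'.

Backward liveness scan:
Stmt 1 'u = 1': DEAD (u not in live set [])
Stmt 2 'x = 0 + 7': DEAD (x not in live set [])
Stmt 3 'd = 5': DEAD (d not in live set [])
Stmt 4 't = x * 0': DEAD (t not in live set [])
Stmt 5 'y = u': DEAD (y not in live set [])
Stmt 6 'c = 1': KEEP (c is live); live-in = []
Stmt 7 'a = 2': DEAD (a not in live set ['c'])
Stmt 8 'return c': KEEP (return); live-in = ['c']
Removed statement numbers: [1, 2, 3, 4, 5, 7]
Surviving IR:
  c = 1
  return c

Answer: 1 2 3 4 5 7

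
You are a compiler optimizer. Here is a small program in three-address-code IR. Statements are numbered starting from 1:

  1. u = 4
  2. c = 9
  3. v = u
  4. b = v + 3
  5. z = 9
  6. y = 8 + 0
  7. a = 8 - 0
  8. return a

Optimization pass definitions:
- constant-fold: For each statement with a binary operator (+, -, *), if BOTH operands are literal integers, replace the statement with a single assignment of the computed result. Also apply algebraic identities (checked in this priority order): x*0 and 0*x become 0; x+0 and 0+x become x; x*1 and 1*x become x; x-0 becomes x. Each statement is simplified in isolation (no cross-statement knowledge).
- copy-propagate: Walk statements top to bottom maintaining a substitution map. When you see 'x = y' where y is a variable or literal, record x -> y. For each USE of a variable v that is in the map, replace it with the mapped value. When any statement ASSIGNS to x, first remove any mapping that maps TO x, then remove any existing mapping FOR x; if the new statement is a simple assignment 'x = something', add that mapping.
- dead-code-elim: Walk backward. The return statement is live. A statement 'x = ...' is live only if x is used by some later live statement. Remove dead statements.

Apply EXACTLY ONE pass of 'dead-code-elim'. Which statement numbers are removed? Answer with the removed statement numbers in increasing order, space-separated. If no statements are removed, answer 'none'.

Answer: 1 2 3 4 5 6

Derivation:
Backward liveness scan:
Stmt 1 'u = 4': DEAD (u not in live set [])
Stmt 2 'c = 9': DEAD (c not in live set [])
Stmt 3 'v = u': DEAD (v not in live set [])
Stmt 4 'b = v + 3': DEAD (b not in live set [])
Stmt 5 'z = 9': DEAD (z not in live set [])
Stmt 6 'y = 8 + 0': DEAD (y not in live set [])
Stmt 7 'a = 8 - 0': KEEP (a is live); live-in = []
Stmt 8 'return a': KEEP (return); live-in = ['a']
Removed statement numbers: [1, 2, 3, 4, 5, 6]
Surviving IR:
  a = 8 - 0
  return a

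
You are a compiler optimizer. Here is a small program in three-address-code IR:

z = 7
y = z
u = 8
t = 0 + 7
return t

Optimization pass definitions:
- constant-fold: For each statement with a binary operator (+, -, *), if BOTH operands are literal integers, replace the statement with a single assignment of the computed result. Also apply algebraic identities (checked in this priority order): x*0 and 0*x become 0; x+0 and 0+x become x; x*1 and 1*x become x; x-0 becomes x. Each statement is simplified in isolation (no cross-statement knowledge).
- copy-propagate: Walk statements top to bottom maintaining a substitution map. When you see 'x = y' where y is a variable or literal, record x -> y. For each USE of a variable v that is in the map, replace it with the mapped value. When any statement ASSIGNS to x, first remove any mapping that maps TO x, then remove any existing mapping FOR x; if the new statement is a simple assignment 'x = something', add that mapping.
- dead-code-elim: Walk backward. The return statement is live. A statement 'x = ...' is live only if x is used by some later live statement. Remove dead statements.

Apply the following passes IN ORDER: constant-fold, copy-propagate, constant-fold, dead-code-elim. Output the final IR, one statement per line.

Answer: return 7

Derivation:
Initial IR:
  z = 7
  y = z
  u = 8
  t = 0 + 7
  return t
After constant-fold (5 stmts):
  z = 7
  y = z
  u = 8
  t = 7
  return t
After copy-propagate (5 stmts):
  z = 7
  y = 7
  u = 8
  t = 7
  return 7
After constant-fold (5 stmts):
  z = 7
  y = 7
  u = 8
  t = 7
  return 7
After dead-code-elim (1 stmts):
  return 7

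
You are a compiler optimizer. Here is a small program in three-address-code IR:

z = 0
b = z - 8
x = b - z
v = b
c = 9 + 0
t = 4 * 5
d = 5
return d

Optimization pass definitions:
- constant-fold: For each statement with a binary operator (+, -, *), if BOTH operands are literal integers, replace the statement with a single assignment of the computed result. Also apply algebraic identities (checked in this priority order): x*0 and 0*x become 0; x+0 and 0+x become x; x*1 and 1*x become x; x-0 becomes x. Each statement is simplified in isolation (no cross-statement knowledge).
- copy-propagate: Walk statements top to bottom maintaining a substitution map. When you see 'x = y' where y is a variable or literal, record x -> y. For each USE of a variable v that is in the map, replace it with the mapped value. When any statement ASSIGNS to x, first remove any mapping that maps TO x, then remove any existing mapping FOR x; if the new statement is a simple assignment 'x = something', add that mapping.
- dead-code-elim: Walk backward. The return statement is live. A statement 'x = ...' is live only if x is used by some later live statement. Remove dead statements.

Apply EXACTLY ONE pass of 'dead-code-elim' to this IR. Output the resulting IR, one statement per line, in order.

Applying dead-code-elim statement-by-statement:
  [8] return d  -> KEEP (return); live=['d']
  [7] d = 5  -> KEEP; live=[]
  [6] t = 4 * 5  -> DEAD (t not live)
  [5] c = 9 + 0  -> DEAD (c not live)
  [4] v = b  -> DEAD (v not live)
  [3] x = b - z  -> DEAD (x not live)
  [2] b = z - 8  -> DEAD (b not live)
  [1] z = 0  -> DEAD (z not live)
Result (2 stmts):
  d = 5
  return d

Answer: d = 5
return d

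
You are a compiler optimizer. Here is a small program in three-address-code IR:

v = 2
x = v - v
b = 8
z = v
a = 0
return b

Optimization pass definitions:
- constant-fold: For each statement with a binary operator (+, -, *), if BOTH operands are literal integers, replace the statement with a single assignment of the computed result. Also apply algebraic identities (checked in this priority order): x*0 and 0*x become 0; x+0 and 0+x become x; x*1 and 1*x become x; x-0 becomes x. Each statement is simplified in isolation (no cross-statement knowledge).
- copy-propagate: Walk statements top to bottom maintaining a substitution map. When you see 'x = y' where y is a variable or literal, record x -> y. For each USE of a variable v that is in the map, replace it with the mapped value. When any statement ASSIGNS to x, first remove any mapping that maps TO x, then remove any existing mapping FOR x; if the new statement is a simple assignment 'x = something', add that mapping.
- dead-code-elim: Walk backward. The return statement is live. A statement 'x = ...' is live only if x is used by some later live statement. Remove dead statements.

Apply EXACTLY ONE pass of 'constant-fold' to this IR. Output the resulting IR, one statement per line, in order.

Applying constant-fold statement-by-statement:
  [1] v = 2  (unchanged)
  [2] x = v - v  (unchanged)
  [3] b = 8  (unchanged)
  [4] z = v  (unchanged)
  [5] a = 0  (unchanged)
  [6] return b  (unchanged)
Result (6 stmts):
  v = 2
  x = v - v
  b = 8
  z = v
  a = 0
  return b

Answer: v = 2
x = v - v
b = 8
z = v
a = 0
return b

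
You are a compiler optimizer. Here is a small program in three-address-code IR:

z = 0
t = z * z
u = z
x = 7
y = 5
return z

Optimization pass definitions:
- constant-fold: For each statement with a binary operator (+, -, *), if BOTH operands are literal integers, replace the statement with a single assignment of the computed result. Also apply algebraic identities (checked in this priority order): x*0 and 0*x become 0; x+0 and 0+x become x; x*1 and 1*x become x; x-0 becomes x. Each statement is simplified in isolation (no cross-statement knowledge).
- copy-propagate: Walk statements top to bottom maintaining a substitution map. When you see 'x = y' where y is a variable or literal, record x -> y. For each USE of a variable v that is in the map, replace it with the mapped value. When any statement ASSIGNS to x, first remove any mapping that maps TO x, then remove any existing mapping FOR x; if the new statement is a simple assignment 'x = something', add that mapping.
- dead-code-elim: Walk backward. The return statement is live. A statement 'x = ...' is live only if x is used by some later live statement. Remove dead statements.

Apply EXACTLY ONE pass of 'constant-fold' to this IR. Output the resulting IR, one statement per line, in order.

Applying constant-fold statement-by-statement:
  [1] z = 0  (unchanged)
  [2] t = z * z  (unchanged)
  [3] u = z  (unchanged)
  [4] x = 7  (unchanged)
  [5] y = 5  (unchanged)
  [6] return z  (unchanged)
Result (6 stmts):
  z = 0
  t = z * z
  u = z
  x = 7
  y = 5
  return z

Answer: z = 0
t = z * z
u = z
x = 7
y = 5
return z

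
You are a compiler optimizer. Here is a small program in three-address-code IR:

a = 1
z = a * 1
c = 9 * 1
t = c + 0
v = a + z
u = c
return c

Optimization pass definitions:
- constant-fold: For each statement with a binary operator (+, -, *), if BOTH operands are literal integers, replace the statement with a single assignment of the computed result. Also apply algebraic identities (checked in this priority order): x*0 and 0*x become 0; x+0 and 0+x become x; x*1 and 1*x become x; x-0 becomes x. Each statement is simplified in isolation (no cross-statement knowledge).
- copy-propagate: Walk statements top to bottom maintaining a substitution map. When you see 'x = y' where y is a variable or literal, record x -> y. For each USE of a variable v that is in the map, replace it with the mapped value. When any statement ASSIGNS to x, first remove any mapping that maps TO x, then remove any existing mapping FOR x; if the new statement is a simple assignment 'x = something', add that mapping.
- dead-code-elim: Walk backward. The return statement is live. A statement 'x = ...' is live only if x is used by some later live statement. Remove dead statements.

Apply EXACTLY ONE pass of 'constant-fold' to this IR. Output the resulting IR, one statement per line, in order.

Applying constant-fold statement-by-statement:
  [1] a = 1  (unchanged)
  [2] z = a * 1  -> z = a
  [3] c = 9 * 1  -> c = 9
  [4] t = c + 0  -> t = c
  [5] v = a + z  (unchanged)
  [6] u = c  (unchanged)
  [7] return c  (unchanged)
Result (7 stmts):
  a = 1
  z = a
  c = 9
  t = c
  v = a + z
  u = c
  return c

Answer: a = 1
z = a
c = 9
t = c
v = a + z
u = c
return c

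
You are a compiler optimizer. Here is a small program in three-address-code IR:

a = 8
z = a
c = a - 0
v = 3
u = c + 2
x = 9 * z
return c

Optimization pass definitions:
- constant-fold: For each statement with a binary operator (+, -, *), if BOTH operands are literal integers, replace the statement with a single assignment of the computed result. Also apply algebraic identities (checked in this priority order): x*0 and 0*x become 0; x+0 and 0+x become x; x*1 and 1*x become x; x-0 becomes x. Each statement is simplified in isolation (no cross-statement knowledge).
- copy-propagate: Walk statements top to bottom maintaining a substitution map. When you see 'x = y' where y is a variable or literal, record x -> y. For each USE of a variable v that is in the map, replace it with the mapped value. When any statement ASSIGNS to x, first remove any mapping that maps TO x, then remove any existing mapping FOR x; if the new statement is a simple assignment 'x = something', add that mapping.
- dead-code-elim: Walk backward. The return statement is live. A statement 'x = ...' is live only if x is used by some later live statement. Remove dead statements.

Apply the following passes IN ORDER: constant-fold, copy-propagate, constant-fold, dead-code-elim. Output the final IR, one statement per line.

Answer: return 8

Derivation:
Initial IR:
  a = 8
  z = a
  c = a - 0
  v = 3
  u = c + 2
  x = 9 * z
  return c
After constant-fold (7 stmts):
  a = 8
  z = a
  c = a
  v = 3
  u = c + 2
  x = 9 * z
  return c
After copy-propagate (7 stmts):
  a = 8
  z = 8
  c = 8
  v = 3
  u = 8 + 2
  x = 9 * 8
  return 8
After constant-fold (7 stmts):
  a = 8
  z = 8
  c = 8
  v = 3
  u = 10
  x = 72
  return 8
After dead-code-elim (1 stmts):
  return 8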